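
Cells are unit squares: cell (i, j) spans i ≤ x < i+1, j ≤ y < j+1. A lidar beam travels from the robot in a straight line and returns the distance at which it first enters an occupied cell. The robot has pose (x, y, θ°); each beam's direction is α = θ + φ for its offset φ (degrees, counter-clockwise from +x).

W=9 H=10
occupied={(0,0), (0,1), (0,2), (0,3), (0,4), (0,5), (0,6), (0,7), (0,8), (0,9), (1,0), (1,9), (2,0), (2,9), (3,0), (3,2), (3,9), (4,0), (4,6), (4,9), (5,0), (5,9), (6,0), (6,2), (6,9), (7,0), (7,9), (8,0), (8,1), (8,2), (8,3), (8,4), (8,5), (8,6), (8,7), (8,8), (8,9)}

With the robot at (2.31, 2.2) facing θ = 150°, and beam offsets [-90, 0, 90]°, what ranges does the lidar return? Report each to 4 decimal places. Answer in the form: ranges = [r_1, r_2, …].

ranges = [4.3879, 1.5127, 1.3856]

beam 1: φ=-90°, α=60°
  dir = (cos 60°, sin 60°) = (0.5000, 0.8660); from cell (2,2)
  next x-line at t=1.3800, next y-line at t=0.9238; Δt_x=2.0000, Δt_y=1.1547
    y: enter (2,3) at t=0.9238
    x: enter (3,3) at t=1.3800
    y: enter (3,4) at t=2.0785
    y: enter (3,5) at t=3.2332
    x: enter (4,5) at t=3.3800
    y: enter (4,6) at t=4.3879 ← occupied
  → r_1 = 4.3879
beam 2: φ=0°, α=150°
  dir = (cos 150°, sin 150°) = (-0.8660, 0.5000); from cell (2,2)
  next x-line at t=0.3580, next y-line at t=1.6000; Δt_x=1.1547, Δt_y=2.0000
    x: enter (1,2) at t=0.3580
    x: enter (0,2) at t=1.5127 ← occupied
  → r_2 = 1.5127
beam 3: φ=90°, α=240°
  dir = (cos 240°, sin 240°) = (-0.5000, -0.8660); from cell (2,2)
  next x-line at t=0.6200, next y-line at t=0.2309; Δt_x=2.0000, Δt_y=1.1547
    y: enter (2,1) at t=0.2309
    x: enter (1,1) at t=0.6200
    y: enter (1,0) at t=1.3856 ← occupied
  → r_3 = 1.3856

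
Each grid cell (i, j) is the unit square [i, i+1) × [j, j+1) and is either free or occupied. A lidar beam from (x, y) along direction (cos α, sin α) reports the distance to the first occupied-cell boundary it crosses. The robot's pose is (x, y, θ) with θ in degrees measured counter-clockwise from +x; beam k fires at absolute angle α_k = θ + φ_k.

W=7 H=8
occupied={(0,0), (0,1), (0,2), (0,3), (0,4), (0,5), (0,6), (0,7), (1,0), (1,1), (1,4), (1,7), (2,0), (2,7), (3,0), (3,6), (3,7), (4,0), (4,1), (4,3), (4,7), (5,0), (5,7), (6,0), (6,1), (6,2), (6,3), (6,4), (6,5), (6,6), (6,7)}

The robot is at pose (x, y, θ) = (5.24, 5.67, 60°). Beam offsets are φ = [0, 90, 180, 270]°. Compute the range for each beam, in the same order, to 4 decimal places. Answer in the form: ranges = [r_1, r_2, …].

ranges = [1.5200, 1.4318, 1.9283, 0.8776]

beam 1: φ=0°, α=60°
  direction (0.5000, 0.8660); cell (5,5); t to first gridline: x 1.5200, y 0.3811 (then +2.0000 / +1.1547)
    (5,6) via y @ 0.3811
    (6,6) via x @ 1.5200  # hit
  → r_1 = 1.5200
beam 2: φ=90°, α=150°
  direction (-0.8660, 0.5000); cell (5,5); t to first gridline: x 0.2771, y 0.6600 (then +1.1547 / +2.0000)
    (4,5) via x @ 0.2771
    (4,6) via y @ 0.6600
    (3,6) via x @ 1.4318  # hit
  → r_2 = 1.4318
beam 3: φ=180°, α=240°
  direction (-0.5000, -0.8660); cell (5,5); t to first gridline: x 0.4800, y 0.7736 (then +2.0000 / +1.1547)
    (4,5) via x @ 0.4800
    (4,4) via y @ 0.7736
    (4,3) via y @ 1.9283  # hit
  → r_3 = 1.9283
beam 4: φ=270°, α=330°
  direction (0.8660, -0.5000); cell (5,5); t to first gridline: x 0.8776, y 1.3400 (then +1.1547 / +2.0000)
    (6,5) via x @ 0.8776  # hit
  → r_4 = 0.8776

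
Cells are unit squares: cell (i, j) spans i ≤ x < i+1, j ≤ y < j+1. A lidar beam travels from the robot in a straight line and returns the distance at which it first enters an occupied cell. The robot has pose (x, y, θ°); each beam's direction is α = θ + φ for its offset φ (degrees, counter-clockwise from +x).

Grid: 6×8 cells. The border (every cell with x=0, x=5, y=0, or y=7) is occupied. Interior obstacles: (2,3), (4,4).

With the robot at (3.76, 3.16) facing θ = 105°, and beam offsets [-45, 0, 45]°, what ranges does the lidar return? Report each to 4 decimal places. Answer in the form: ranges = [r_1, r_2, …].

ranges = [0.9699, 3.9755, 0.8776]

beam 1: φ=-45°, α=60°
  d=(0.5000,0.8660)  start (3,3)  tX=0.4800 tY=0.9699  stride 1/|dx|=2.0000 1/|dy|=1.1547
    cross x-line → (4,3), t=0.4800
    cross y-line → (4,4), t=0.9699 (wall)
  → r_1 = 0.9699
beam 2: φ=0°, α=105°
  d=(-0.2588,0.9659)  start (3,3)  tX=2.9364 tY=0.8696  stride 1/|dx|=3.8637 1/|dy|=1.0353
    cross y-line → (3,4), t=0.8696
    cross y-line → (3,5), t=1.9049
    cross x-line → (2,5), t=2.9364
    cross y-line → (2,6), t=2.9402
    cross y-line → (2,7), t=3.9755 (wall)
  → r_2 = 3.9755
beam 3: φ=45°, α=150°
  d=(-0.8660,0.5000)  start (3,3)  tX=0.8776 tY=1.6800  stride 1/|dx|=1.1547 1/|dy|=2.0000
    cross x-line → (2,3), t=0.8776 (wall)
  → r_3 = 0.8776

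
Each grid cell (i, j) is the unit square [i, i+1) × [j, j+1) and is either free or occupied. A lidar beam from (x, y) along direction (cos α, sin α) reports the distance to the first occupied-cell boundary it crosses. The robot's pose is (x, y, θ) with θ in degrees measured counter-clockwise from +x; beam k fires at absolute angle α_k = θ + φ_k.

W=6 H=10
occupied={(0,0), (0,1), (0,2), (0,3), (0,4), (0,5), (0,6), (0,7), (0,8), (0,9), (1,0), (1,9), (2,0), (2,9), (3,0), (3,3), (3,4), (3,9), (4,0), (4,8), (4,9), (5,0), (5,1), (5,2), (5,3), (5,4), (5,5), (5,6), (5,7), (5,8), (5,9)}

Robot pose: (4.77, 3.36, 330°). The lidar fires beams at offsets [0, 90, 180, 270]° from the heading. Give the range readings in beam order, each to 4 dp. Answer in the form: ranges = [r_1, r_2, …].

beam 1: φ=0°, α=330°
  d=(0.8660,-0.5000)  start (4,3)  tX=0.2656 tY=0.7200  stride 1/|dx|=1.1547 1/|dy|=2.0000
    cross x-line → (5,3), t=0.2656 (wall)
  → r_1 = 0.2656
beam 2: φ=90°, α=60°
  d=(0.5000,0.8660)  start (4,3)  tX=0.4600 tY=0.7390  stride 1/|dx|=2.0000 1/|dy|=1.1547
    cross x-line → (5,3), t=0.4600 (wall)
  → r_2 = 0.4600
beam 3: φ=180°, α=150°
  d=(-0.8660,0.5000)  start (4,3)  tX=0.8891 tY=1.2800  stride 1/|dx|=1.1547 1/|dy|=2.0000
    cross x-line → (3,3), t=0.8891 (wall)
  → r_3 = 0.8891
beam 4: φ=270°, α=240°
  d=(-0.5000,-0.8660)  start (4,3)  tX=1.5400 tY=0.4157  stride 1/|dx|=2.0000 1/|dy|=1.1547
    cross y-line → (4,2), t=0.4157
    cross x-line → (3,2), t=1.5400
    cross y-line → (3,1), t=1.5704
    cross y-line → (3,0), t=2.7251 (wall)
  → r_4 = 2.7251

ranges = [0.2656, 0.4600, 0.8891, 2.7251]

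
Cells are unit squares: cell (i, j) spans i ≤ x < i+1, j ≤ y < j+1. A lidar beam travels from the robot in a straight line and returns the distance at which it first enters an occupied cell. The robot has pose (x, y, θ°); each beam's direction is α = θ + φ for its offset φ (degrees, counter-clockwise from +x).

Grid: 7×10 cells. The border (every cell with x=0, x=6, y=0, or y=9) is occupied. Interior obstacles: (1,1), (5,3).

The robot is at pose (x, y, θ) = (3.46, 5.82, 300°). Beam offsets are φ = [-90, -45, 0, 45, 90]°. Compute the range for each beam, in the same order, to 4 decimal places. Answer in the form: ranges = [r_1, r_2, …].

ranges = [2.8406, 4.9900, 3.0800, 2.6296, 2.9329]

beam 1: φ=-90°, α=210°
  cosα=-0.8660 sinα=-0.5000 | (3,5) | tMaxX 0.5312 tMaxY 1.6400 | tΔX 1.1547 tΔY 2.0000
    t=0.5312 [x] (2,5)
    t=1.6400 [y] (2,4)
    t=1.6859 [x] (1,4)
    t=2.8406 [x] (0,4) — stop
  → r_1 = 2.8406
beam 2: φ=-45°, α=255°
  cosα=-0.2588 sinα=-0.9659 | (3,5) | tMaxX 1.7773 tMaxY 0.8489 | tΔX 3.8637 tΔY 1.0353
    t=0.8489 [y] (3,4)
    t=1.7773 [x] (2,4)
    t=1.8842 [y] (2,3)
    t=2.9195 [y] (2,2)
    t=3.9548 [y] (2,1)
    t=4.9900 [y] (2,0) — stop
  → r_2 = 4.9900
beam 3: φ=0°, α=300°
  cosα=0.5000 sinα=-0.8660 | (3,5) | tMaxX 1.0800 tMaxY 0.9469 | tΔX 2.0000 tΔY 1.1547
    t=0.9469 [y] (3,4)
    t=1.0800 [x] (4,4)
    t=2.1016 [y] (4,3)
    t=3.0800 [x] (5,3) — stop
  → r_3 = 3.0800
beam 4: φ=45°, α=345°
  cosα=0.9659 sinα=-0.2588 | (3,5) | tMaxX 0.5590 tMaxY 3.1682 | tΔX 1.0353 tΔY 3.8637
    t=0.5590 [x] (4,5)
    t=1.5943 [x] (5,5)
    t=2.6296 [x] (6,5) — stop
  → r_4 = 2.6296
beam 5: φ=90°, α=30°
  cosα=0.8660 sinα=0.5000 | (3,5) | tMaxX 0.6235 tMaxY 0.3600 | tΔX 1.1547 tΔY 2.0000
    t=0.3600 [y] (3,6)
    t=0.6235 [x] (4,6)
    t=1.7782 [x] (5,6)
    t=2.3600 [y] (5,7)
    t=2.9329 [x] (6,7) — stop
  → r_5 = 2.9329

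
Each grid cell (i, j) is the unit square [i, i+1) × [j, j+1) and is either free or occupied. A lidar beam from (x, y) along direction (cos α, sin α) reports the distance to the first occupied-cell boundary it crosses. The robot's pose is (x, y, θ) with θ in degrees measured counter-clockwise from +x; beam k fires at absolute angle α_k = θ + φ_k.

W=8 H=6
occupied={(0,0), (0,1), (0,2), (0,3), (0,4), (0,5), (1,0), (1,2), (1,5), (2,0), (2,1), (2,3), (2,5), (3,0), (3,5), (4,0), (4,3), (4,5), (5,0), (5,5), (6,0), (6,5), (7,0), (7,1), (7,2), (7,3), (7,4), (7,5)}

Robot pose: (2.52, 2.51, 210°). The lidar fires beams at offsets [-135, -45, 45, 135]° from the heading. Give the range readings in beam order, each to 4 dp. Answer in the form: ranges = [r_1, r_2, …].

beam 1: φ=-135°, α=75°
  direction (0.2588, 0.9659); cell (2,2); t to first gridline: x 1.8546, y 0.5073 (then +3.8637 / +1.0353)
    (2,3) via y @ 0.5073  # hit
  → r_1 = 0.5073
beam 2: φ=-45°, α=165°
  direction (-0.9659, 0.2588); cell (2,2); t to first gridline: x 0.5383, y 1.8932 (then +1.0353 / +3.8637)
    (1,2) via x @ 0.5383  # hit
  → r_2 = 0.5383
beam 3: φ=45°, α=255°
  direction (-0.2588, -0.9659); cell (2,2); t to first gridline: x 2.0091, y 0.5280 (then +3.8637 / +1.0353)
    (2,1) via y @ 0.5280  # hit
  → r_3 = 0.5280
beam 4: φ=135°, α=345°
  direction (0.9659, -0.2588); cell (2,2); t to first gridline: x 0.4969, y 1.9705 (then +1.0353 / +3.8637)
    (3,2) via x @ 0.4969
    (4,2) via x @ 1.5322
    (4,1) via y @ 1.9705
    (5,1) via x @ 2.5675
    (6,1) via x @ 3.6028
    (7,1) via x @ 4.6380  # hit
  → r_4 = 4.6380

ranges = [0.5073, 0.5383, 0.5280, 4.6380]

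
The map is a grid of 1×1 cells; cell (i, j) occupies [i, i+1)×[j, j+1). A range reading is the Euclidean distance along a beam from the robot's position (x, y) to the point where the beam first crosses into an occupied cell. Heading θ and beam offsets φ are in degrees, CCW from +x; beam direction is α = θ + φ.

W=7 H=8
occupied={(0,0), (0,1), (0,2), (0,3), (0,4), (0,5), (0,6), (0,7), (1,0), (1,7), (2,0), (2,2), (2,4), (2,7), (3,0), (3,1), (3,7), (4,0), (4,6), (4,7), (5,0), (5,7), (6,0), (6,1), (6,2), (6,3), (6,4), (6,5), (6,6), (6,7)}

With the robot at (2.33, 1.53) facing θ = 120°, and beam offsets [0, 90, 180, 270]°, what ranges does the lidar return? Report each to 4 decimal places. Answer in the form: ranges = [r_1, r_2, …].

beam 1: φ=0°, α=120°
  direction (-0.5000, 0.8660); cell (2,1); t to first gridline: x 0.6600, y 0.5427 (then +2.0000 / +1.1547)
    (2,2) via y @ 0.5427  # hit
  → r_1 = 0.5427
beam 2: φ=90°, α=210°
  direction (-0.8660, -0.5000); cell (2,1); t to first gridline: x 0.3811, y 1.0600 (then +1.1547 / +2.0000)
    (1,1) via x @ 0.3811
    (1,0) via y @ 1.0600  # hit
  → r_2 = 1.0600
beam 3: φ=180°, α=300°
  direction (0.5000, -0.8660); cell (2,1); t to first gridline: x 1.3400, y 0.6120 (then +2.0000 / +1.1547)
    (2,0) via y @ 0.6120  # hit
  → r_3 = 0.6120
beam 4: φ=270°, α=30°
  direction (0.8660, 0.5000); cell (2,1); t to first gridline: x 0.7736, y 0.9400 (then +1.1547 / +2.0000)
    (3,1) via x @ 0.7736  # hit
  → r_4 = 0.7736

ranges = [0.5427, 1.0600, 0.6120, 0.7736]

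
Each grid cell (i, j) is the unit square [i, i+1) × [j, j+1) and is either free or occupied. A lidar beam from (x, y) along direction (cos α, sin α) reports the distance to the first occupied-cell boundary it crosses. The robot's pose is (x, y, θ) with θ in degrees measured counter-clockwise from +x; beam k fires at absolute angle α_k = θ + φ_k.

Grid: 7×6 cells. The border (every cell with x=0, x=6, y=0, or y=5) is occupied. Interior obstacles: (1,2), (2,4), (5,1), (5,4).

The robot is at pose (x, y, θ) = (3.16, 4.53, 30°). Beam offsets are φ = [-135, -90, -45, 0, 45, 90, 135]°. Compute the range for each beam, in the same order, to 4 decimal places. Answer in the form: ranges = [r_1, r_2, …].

beam 1: φ=-135°, α=255°
  dir = (cos 255°, sin 255°) = (-0.2588, -0.9659); from cell (3,4)
  next x-line at t=0.6182, next y-line at t=0.5487; Δt_x=3.8637, Δt_y=1.0353
    y: enter (3,3) at t=0.5487
    x: enter (2,3) at t=0.6182
    y: enter (2,2) at t=1.5840
    y: enter (2,1) at t=2.6192
    y: enter (2,0) at t=3.6545 ← occupied
  → r_1 = 3.6545
beam 2: φ=-90°, α=300°
  dir = (cos 300°, sin 300°) = (0.5000, -0.8660); from cell (3,4)
  next x-line at t=1.6800, next y-line at t=0.6120; Δt_x=2.0000, Δt_y=1.1547
    y: enter (3,3) at t=0.6120
    x: enter (4,3) at t=1.6800
    y: enter (4,2) at t=1.7667
    y: enter (4,1) at t=2.9214
    x: enter (5,1) at t=3.6800 ← occupied
  → r_2 = 3.6800
beam 3: φ=-45°, α=345°
  dir = (cos 345°, sin 345°) = (0.9659, -0.2588); from cell (3,4)
  next x-line at t=0.8696, next y-line at t=2.0478; Δt_x=1.0353, Δt_y=3.8637
    x: enter (4,4) at t=0.8696
    x: enter (5,4) at t=1.9049 ← occupied
  → r_3 = 1.9049
beam 4: φ=0°, α=30°
  dir = (cos 30°, sin 30°) = (0.8660, 0.5000); from cell (3,4)
  next x-line at t=0.9699, next y-line at t=0.9400; Δt_x=1.1547, Δt_y=2.0000
    y: enter (3,5) at t=0.9400 ← occupied
  → r_4 = 0.9400
beam 5: φ=45°, α=75°
  dir = (cos 75°, sin 75°) = (0.2588, 0.9659); from cell (3,4)
  next x-line at t=3.2455, next y-line at t=0.4866; Δt_x=3.8637, Δt_y=1.0353
    y: enter (3,5) at t=0.4866 ← occupied
  → r_5 = 0.4866
beam 6: φ=90°, α=120°
  dir = (cos 120°, sin 120°) = (-0.5000, 0.8660); from cell (3,4)
  next x-line at t=0.3200, next y-line at t=0.5427; Δt_x=2.0000, Δt_y=1.1547
    x: enter (2,4) at t=0.3200 ← occupied
  → r_6 = 0.3200
beam 7: φ=135°, α=165°
  dir = (cos 165°, sin 165°) = (-0.9659, 0.2588); from cell (3,4)
  next x-line at t=0.1656, next y-line at t=1.8159; Δt_x=1.0353, Δt_y=3.8637
    x: enter (2,4) at t=0.1656 ← occupied
  → r_7 = 0.1656

ranges = [3.6545, 3.6800, 1.9049, 0.9400, 0.4866, 0.3200, 0.1656]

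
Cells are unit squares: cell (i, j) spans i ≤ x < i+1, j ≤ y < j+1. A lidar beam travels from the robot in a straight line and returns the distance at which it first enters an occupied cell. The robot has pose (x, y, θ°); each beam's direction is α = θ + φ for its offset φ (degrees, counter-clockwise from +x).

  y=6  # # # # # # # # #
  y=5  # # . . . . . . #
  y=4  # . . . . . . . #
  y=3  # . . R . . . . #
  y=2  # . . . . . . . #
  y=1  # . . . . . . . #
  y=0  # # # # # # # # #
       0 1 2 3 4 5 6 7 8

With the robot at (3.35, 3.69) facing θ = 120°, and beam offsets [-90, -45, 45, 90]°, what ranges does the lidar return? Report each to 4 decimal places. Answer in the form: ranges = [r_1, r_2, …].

beam 1: φ=-90°, α=30°
  direction (0.8660, 0.5000); cell (3,3); t to first gridline: x 0.7506, y 0.6200 (then +1.1547 / +2.0000)
    (3,4) via y @ 0.6200
    (4,4) via x @ 0.7506
    (5,4) via x @ 1.9053
    (5,5) via y @ 2.6200
    (6,5) via x @ 3.0600
    (7,5) via x @ 4.2147
    (7,6) via y @ 4.6200  # hit
  → r_1 = 4.6200
beam 2: φ=-45°, α=75°
  direction (0.2588, 0.9659); cell (3,3); t to first gridline: x 2.5114, y 0.3209 (then +3.8637 / +1.0353)
    (3,4) via y @ 0.3209
    (3,5) via y @ 1.3562
    (3,6) via y @ 2.3915  # hit
  → r_2 = 2.3915
beam 3: φ=45°, α=165°
  direction (-0.9659, 0.2588); cell (3,3); t to first gridline: x 0.3623, y 1.1977 (then +1.0353 / +3.8637)
    (2,3) via x @ 0.3623
    (2,4) via y @ 1.1977
    (1,4) via x @ 1.3976
    (0,4) via x @ 2.4329  # hit
  → r_3 = 2.4329
beam 4: φ=90°, α=210°
  direction (-0.8660, -0.5000); cell (3,3); t to first gridline: x 0.4041, y 1.3800 (then +1.1547 / +2.0000)
    (2,3) via x @ 0.4041
    (2,2) via y @ 1.3800
    (1,2) via x @ 1.5588
    (0,2) via x @ 2.7135  # hit
  → r_4 = 2.7135

ranges = [4.6200, 2.3915, 2.4329, 2.7135]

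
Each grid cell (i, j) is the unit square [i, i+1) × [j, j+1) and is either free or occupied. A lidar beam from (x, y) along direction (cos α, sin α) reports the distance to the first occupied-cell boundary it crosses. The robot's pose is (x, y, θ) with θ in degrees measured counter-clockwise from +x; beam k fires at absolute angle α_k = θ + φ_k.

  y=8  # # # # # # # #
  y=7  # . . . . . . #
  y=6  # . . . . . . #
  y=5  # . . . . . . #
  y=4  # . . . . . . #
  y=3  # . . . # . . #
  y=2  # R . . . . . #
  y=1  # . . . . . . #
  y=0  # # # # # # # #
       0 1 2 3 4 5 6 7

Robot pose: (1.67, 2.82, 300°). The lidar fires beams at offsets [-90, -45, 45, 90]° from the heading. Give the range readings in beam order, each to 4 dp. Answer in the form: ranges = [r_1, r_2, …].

ranges = [0.7736, 1.8842, 5.5180, 6.1546]

beam 1: φ=-90°, α=210°
  direction (-0.8660, -0.5000); cell (1,2); t to first gridline: x 0.7736, y 1.6400 (then +1.1547 / +2.0000)
    (0,2) via x @ 0.7736  # hit
  → r_1 = 0.7736
beam 2: φ=-45°, α=255°
  direction (-0.2588, -0.9659); cell (1,2); t to first gridline: x 2.5887, y 0.8489 (then +3.8637 / +1.0353)
    (1,1) via y @ 0.8489
    (1,0) via y @ 1.8842  # hit
  → r_2 = 1.8842
beam 3: φ=45°, α=345°
  direction (0.9659, -0.2588); cell (1,2); t to first gridline: x 0.3416, y 3.1682 (then +1.0353 / +3.8637)
    (2,2) via x @ 0.3416
    (3,2) via x @ 1.3769
    (4,2) via x @ 2.4122
    (4,1) via y @ 3.1682
    (5,1) via x @ 3.4475
    (6,1) via x @ 4.4827
    (7,1) via x @ 5.5180  # hit
  → r_3 = 5.5180
beam 4: φ=90°, α=30°
  direction (0.8660, 0.5000); cell (1,2); t to first gridline: x 0.3811, y 0.3600 (then +1.1547 / +2.0000)
    (1,3) via y @ 0.3600
    (2,3) via x @ 0.3811
    (3,3) via x @ 1.5358
    (3,4) via y @ 2.3600
    (4,4) via x @ 2.6905
    (5,4) via x @ 3.8452
    (5,5) via y @ 4.3600
    (6,5) via x @ 4.9999
    (7,5) via x @ 6.1546  # hit
  → r_4 = 6.1546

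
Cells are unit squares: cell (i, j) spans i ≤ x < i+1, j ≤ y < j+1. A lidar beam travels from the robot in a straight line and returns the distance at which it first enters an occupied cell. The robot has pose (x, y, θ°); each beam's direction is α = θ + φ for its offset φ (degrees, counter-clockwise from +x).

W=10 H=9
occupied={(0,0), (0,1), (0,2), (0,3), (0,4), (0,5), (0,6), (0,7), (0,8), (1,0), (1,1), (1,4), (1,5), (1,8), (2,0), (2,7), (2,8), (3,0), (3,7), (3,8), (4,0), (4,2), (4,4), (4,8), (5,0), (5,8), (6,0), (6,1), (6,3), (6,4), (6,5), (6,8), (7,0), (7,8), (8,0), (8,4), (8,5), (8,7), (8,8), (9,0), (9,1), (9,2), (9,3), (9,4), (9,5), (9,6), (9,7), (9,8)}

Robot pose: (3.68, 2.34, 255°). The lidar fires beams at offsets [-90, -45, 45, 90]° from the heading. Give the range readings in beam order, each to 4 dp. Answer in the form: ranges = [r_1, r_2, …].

ranges = [2.7745, 1.9399, 1.5473, 0.3313]

beam 1: φ=-90°, α=165°
  dir = (cos 165°, sin 165°) = (-0.9659, 0.2588); from cell (3,2)
  next x-line at t=0.7040, next y-line at t=2.5500; Δt_x=1.0353, Δt_y=3.8637
    x: enter (2,2) at t=0.7040
    x: enter (1,2) at t=1.7393
    y: enter (1,3) at t=2.5500
    x: enter (0,3) at t=2.7745 ← occupied
  → r_1 = 2.7745
beam 2: φ=-45°, α=210°
  dir = (cos 210°, sin 210°) = (-0.8660, -0.5000); from cell (3,2)
  next x-line at t=0.7852, next y-line at t=0.6800; Δt_x=1.1547, Δt_y=2.0000
    y: enter (3,1) at t=0.6800
    x: enter (2,1) at t=0.7852
    x: enter (1,1) at t=1.9399 ← occupied
  → r_2 = 1.9399
beam 3: φ=45°, α=300°
  dir = (cos 300°, sin 300°) = (0.5000, -0.8660); from cell (3,2)
  next x-line at t=0.6400, next y-line at t=0.3926; Δt_x=2.0000, Δt_y=1.1547
    y: enter (3,1) at t=0.3926
    x: enter (4,1) at t=0.6400
    y: enter (4,0) at t=1.5473 ← occupied
  → r_3 = 1.5473
beam 4: φ=90°, α=345°
  dir = (cos 345°, sin 345°) = (0.9659, -0.2588); from cell (3,2)
  next x-line at t=0.3313, next y-line at t=1.3137; Δt_x=1.0353, Δt_y=3.8637
    x: enter (4,2) at t=0.3313 ← occupied
  → r_4 = 0.3313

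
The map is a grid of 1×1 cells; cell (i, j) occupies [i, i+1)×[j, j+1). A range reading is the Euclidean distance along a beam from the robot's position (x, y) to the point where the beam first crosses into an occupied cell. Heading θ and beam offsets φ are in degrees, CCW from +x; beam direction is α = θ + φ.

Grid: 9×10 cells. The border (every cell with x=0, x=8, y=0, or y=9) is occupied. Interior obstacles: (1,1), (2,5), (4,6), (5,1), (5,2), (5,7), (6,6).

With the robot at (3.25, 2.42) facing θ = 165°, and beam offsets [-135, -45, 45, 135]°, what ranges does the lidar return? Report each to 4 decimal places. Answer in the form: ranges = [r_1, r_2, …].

ranges = [5.4848, 4.5000, 1.4434, 1.6397]

beam 1: φ=-135°, α=30°
  cosα=0.8660 sinα=0.5000 | (3,2) | tMaxX 0.8660 tMaxY 1.1600 | tΔX 1.1547 tΔY 2.0000
    t=0.8660 [x] (4,2)
    t=1.1600 [y] (4,3)
    t=2.0207 [x] (5,3)
    t=3.1600 [y] (5,4)
    t=3.1754 [x] (6,4)
    t=4.3301 [x] (7,4)
    t=5.1600 [y] (7,5)
    t=5.4848 [x] (8,5) — stop
  → r_1 = 5.4848
beam 2: φ=-45°, α=120°
  cosα=-0.5000 sinα=0.8660 | (3,2) | tMaxX 0.5000 tMaxY 0.6697 | tΔX 2.0000 tΔY 1.1547
    t=0.5000 [x] (2,2)
    t=0.6697 [y] (2,3)
    t=1.8244 [y] (2,4)
    t=2.5000 [x] (1,4)
    t=2.9791 [y] (1,5)
    t=4.1338 [y] (1,6)
    t=4.5000 [x] (0,6) — stop
  → r_2 = 4.5000
beam 3: φ=45°, α=210°
  cosα=-0.8660 sinα=-0.5000 | (3,2) | tMaxX 0.2887 tMaxY 0.8400 | tΔX 1.1547 tΔY 2.0000
    t=0.2887 [x] (2,2)
    t=0.8400 [y] (2,1)
    t=1.4434 [x] (1,1) — stop
  → r_3 = 1.4434
beam 4: φ=135°, α=300°
  cosα=0.5000 sinα=-0.8660 | (3,2) | tMaxX 1.5000 tMaxY 0.4850 | tΔX 2.0000 tΔY 1.1547
    t=0.4850 [y] (3,1)
    t=1.5000 [x] (4,1)
    t=1.6397 [y] (4,0) — stop
  → r_4 = 1.6397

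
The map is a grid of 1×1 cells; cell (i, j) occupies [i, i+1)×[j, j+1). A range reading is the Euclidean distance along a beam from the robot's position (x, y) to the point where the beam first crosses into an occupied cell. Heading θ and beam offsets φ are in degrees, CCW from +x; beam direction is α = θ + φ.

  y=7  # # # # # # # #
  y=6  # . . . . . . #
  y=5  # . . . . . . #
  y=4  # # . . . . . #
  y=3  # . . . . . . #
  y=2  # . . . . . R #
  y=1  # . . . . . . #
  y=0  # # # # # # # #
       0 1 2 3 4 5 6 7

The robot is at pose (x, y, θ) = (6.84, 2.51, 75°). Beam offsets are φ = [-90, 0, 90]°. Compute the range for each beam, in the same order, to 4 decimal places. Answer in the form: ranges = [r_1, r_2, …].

ranges = [0.1656, 0.6182, 5.7569]

beam 1: φ=-90°, α=345°
  direction (0.9659, -0.2588); cell (6,2); t to first gridline: x 0.1656, y 1.9705 (then +1.0353 / +3.8637)
    (7,2) via x @ 0.1656  # hit
  → r_1 = 0.1656
beam 2: φ=0°, α=75°
  direction (0.2588, 0.9659); cell (6,2); t to first gridline: x 0.6182, y 0.5073 (then +3.8637 / +1.0353)
    (6,3) via y @ 0.5073
    (7,3) via x @ 0.6182  # hit
  → r_2 = 0.6182
beam 3: φ=90°, α=165°
  direction (-0.9659, 0.2588); cell (6,2); t to first gridline: x 0.8696, y 1.8932 (then +1.0353 / +3.8637)
    (5,2) via x @ 0.8696
    (5,3) via y @ 1.8932
    (4,3) via x @ 1.9049
    (3,3) via x @ 2.9402
    (2,3) via x @ 3.9755
    (1,3) via x @ 5.0107
    (1,4) via y @ 5.7569  # hit
  → r_3 = 5.7569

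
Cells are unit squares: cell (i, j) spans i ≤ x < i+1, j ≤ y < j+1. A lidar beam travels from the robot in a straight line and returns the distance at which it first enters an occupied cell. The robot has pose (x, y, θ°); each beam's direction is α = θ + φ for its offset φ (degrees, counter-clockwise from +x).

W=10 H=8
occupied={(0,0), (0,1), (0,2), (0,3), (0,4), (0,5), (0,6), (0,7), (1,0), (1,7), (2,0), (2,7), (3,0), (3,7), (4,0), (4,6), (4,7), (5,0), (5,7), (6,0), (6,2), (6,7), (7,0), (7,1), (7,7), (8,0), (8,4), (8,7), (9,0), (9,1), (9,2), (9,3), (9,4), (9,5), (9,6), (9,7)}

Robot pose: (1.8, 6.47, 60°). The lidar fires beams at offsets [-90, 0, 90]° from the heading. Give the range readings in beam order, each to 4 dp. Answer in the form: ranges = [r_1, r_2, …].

beam 1: φ=-90°, α=330°
  direction (0.8660, -0.5000); cell (1,6); t to first gridline: x 0.2309, y 0.9400 (then +1.1547 / +2.0000)
    (2,6) via x @ 0.2309
    (2,5) via y @ 0.9400
    (3,5) via x @ 1.3856
    (4,5) via x @ 2.5403
    (4,4) via y @ 2.9400
    (5,4) via x @ 3.6950
    (6,4) via x @ 4.8497
    (6,3) via y @ 4.9400
    (7,3) via x @ 6.0044
    (7,2) via y @ 6.9400
    (8,2) via x @ 7.1591
    (9,2) via x @ 8.3138  # hit
  → r_1 = 8.3138
beam 2: φ=0°, α=60°
  direction (0.5000, 0.8660); cell (1,6); t to first gridline: x 0.4000, y 0.6120 (then +2.0000 / +1.1547)
    (2,6) via x @ 0.4000
    (2,7) via y @ 0.6120  # hit
  → r_2 = 0.6120
beam 3: φ=90°, α=150°
  direction (-0.8660, 0.5000); cell (1,6); t to first gridline: x 0.9238, y 1.0600 (then +1.1547 / +2.0000)
    (0,6) via x @ 0.9238  # hit
  → r_3 = 0.9238

ranges = [8.3138, 0.6120, 0.9238]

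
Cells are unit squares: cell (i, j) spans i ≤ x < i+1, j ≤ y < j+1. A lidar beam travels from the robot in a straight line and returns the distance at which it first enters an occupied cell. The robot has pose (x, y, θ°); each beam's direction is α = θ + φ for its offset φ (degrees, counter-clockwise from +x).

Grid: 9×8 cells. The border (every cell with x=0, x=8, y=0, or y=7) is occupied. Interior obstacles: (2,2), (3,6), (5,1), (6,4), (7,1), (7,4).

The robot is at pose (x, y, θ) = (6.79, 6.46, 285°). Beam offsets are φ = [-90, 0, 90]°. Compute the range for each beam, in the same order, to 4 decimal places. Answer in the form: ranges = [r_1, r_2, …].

beam 1: φ=-90°, α=195°
  direction (-0.9659, -0.2588); cell (6,6); t to first gridline: x 0.8179, y 1.7773 (then +1.0353 / +3.8637)
    (5,6) via x @ 0.8179
    (5,5) via y @ 1.7773
    (4,5) via x @ 1.8531
    (3,5) via x @ 2.8884
    (2,5) via x @ 3.9237
    (1,5) via x @ 4.9590
    (1,4) via y @ 5.6410
    (0,4) via x @ 5.9942  # hit
  → r_1 = 5.9942
beam 2: φ=0°, α=285°
  direction (0.2588, -0.9659); cell (6,6); t to first gridline: x 0.8114, y 0.4762 (then +3.8637 / +1.0353)
    (6,5) via y @ 0.4762
    (7,5) via x @ 0.8114
    (7,4) via y @ 1.5115  # hit
  → r_2 = 1.5115
beam 3: φ=90°, α=15°
  direction (0.9659, 0.2588); cell (6,6); t to first gridline: x 0.2174, y 2.0864 (then +1.0353 / +3.8637)
    (7,6) via x @ 0.2174
    (8,6) via x @ 1.2527  # hit
  → r_3 = 1.2527

ranges = [5.9942, 1.5115, 1.2527]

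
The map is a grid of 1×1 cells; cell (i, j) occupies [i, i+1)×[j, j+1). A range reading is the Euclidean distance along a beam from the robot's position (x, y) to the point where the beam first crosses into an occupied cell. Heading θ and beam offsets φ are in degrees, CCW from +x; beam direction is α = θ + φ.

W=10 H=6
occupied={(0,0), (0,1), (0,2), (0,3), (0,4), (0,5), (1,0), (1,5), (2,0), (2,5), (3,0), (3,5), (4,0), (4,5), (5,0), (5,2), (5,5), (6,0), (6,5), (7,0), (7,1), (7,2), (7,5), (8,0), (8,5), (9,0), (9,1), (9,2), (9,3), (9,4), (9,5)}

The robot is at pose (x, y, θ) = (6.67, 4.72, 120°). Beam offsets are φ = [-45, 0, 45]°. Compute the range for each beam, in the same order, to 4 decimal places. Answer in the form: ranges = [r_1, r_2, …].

beam 1: φ=-45°, α=75°
  cosα=0.2588 sinα=0.9659 | (6,4) | tMaxX 1.2750 tMaxY 0.2899 | tΔX 3.8637 tΔY 1.0353
    t=0.2899 [y] (6,5) — stop
  → r_1 = 0.2899
beam 2: φ=0°, α=120°
  cosα=-0.5000 sinα=0.8660 | (6,4) | tMaxX 1.3400 tMaxY 0.3233 | tΔX 2.0000 tΔY 1.1547
    t=0.3233 [y] (6,5) — stop
  → r_2 = 0.3233
beam 3: φ=45°, α=165°
  cosα=-0.9659 sinα=0.2588 | (6,4) | tMaxX 0.6936 tMaxY 1.0818 | tΔX 1.0353 tΔY 3.8637
    t=0.6936 [x] (5,4)
    t=1.0818 [y] (5,5) — stop
  → r_3 = 1.0818

ranges = [0.2899, 0.3233, 1.0818]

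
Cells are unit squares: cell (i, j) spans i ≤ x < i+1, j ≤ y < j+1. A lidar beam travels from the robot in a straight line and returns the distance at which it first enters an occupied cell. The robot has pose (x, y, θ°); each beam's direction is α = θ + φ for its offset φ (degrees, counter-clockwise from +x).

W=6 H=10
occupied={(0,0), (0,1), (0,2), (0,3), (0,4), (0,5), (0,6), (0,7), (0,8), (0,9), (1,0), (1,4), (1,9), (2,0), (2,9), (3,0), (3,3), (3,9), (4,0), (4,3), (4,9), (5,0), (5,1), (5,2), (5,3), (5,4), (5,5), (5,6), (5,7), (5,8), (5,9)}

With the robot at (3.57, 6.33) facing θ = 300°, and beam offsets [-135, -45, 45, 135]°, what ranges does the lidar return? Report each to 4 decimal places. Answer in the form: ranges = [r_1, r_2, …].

ranges = [2.6607, 5.5180, 1.4804, 2.7642]

beam 1: φ=-135°, α=165°
  d=(-0.9659,0.2588)  start (3,6)  tX=0.5901 tY=2.5887  stride 1/|dx|=1.0353 1/|dy|=3.8637
    cross x-line → (2,6), t=0.5901
    cross x-line → (1,6), t=1.6254
    cross y-line → (1,7), t=2.5887
    cross x-line → (0,7), t=2.6607 (wall)
  → r_1 = 2.6607
beam 2: φ=-45°, α=255°
  d=(-0.2588,-0.9659)  start (3,6)  tX=2.2023 tY=0.3416  stride 1/|dx|=3.8637 1/|dy|=1.0353
    cross y-line → (3,5), t=0.3416
    cross y-line → (3,4), t=1.3769
    cross x-line → (2,4), t=2.2023
    cross y-line → (2,3), t=2.4122
    cross y-line → (2,2), t=3.4475
    cross y-line → (2,1), t=4.4827
    cross y-line → (2,0), t=5.5180 (wall)
  → r_2 = 5.5180
beam 3: φ=45°, α=345°
  d=(0.9659,-0.2588)  start (3,6)  tX=0.4452 tY=1.2750  stride 1/|dx|=1.0353 1/|dy|=3.8637
    cross x-line → (4,6), t=0.4452
    cross y-line → (4,5), t=1.2750
    cross x-line → (5,5), t=1.4804 (wall)
  → r_3 = 1.4804
beam 4: φ=135°, α=75°
  d=(0.2588,0.9659)  start (3,6)  tX=1.6614 tY=0.6936  stride 1/|dx|=3.8637 1/|dy|=1.0353
    cross y-line → (3,7), t=0.6936
    cross x-line → (4,7), t=1.6614
    cross y-line → (4,8), t=1.7289
    cross y-line → (4,9), t=2.7642 (wall)
  → r_4 = 2.7642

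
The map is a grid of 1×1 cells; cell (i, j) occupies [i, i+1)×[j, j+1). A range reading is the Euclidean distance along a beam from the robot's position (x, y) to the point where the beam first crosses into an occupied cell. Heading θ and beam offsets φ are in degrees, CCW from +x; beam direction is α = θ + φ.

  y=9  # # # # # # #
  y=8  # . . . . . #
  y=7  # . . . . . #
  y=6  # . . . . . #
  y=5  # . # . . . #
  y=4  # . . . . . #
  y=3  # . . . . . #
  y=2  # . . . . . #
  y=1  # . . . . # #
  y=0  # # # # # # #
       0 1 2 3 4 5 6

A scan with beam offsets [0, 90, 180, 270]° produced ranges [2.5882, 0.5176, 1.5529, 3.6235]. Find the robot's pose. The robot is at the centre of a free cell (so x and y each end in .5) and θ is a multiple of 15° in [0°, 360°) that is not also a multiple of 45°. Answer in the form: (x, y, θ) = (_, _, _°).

Candidates: 38 free-cell centres × 16 headings = 608 poses. Raycast each; keep the one whose scan matches to 4 dp.
  (1.5, 2.5, 120°): beam 1 = 1.0000 ≠ 2.5882 ✗
  (5.5, 8.5, 30°): beam 1 = 0.5774 ≠ 2.5882 ✗
  (4.5, 5.5, 150°): beam 1 = 4.0415 ≠ 2.5882 ✗
  (1.5, 7.5, 330°): beam 1 = 5.1962 ≠ 2.5882 ✗
  (1.5, 7.5, 195°): beam 1 = 0.5176 ≠ 2.5882 ✗
  …
  (1.5, 2.5, 75°): r_1=2.5882, r_2=0.5176, r_3=1.5529, r_4=3.6235 — all match ✓
Only this pose fits every beam.

(x, y, θ) = (1.5, 2.5, 75°)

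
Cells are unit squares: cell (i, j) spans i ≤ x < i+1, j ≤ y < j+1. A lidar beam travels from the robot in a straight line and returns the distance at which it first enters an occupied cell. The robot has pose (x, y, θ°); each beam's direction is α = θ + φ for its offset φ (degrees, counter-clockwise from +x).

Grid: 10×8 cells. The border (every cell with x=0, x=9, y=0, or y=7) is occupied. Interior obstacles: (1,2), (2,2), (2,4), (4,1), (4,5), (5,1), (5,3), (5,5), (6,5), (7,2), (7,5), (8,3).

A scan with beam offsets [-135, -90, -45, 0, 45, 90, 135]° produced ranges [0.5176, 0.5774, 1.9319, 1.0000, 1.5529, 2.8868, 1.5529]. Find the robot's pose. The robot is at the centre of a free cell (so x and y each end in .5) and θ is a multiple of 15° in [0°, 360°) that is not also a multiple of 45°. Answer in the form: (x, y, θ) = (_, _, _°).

(x, y, θ) = (6.5, 3.5, 300°)

Candidates: 36 free-cell centres × 16 headings = 576 poses. Raycast each; keep the one whose scan matches to 4 dp.
  (5.5, 2.5, 345°): beam 1 = 1.0000 ≠ 0.5176 ✗
  (3.5, 4.5, 255°): beam 1 = 2.8868 ≠ 0.5176 ✗
  (3.5, 3.5, 105°): beam 1 = 5.0000 ≠ 0.5176 ✗
  (4.5, 3.5, 15°): beam 1 = 2.8868 ≠ 0.5176 ✗
  …
  (6.5, 3.5, 300°): r_1=0.5176, r_2=0.5774, r_3=1.9319, r_4=1.0000, r_5=1.5529, r_6=2.8868, r_7=1.5529 — all match ✓
Unique over the lattice → pose = (6.5, 3.5, 300°).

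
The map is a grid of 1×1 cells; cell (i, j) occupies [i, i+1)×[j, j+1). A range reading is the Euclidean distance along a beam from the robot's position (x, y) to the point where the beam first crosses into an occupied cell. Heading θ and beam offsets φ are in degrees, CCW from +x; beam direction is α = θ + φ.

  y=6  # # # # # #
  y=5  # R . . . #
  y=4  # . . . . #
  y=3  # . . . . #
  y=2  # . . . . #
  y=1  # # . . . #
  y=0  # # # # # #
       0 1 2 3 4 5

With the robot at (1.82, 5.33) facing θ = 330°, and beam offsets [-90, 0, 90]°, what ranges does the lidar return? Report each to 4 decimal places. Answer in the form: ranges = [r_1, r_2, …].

beam 1: φ=-90°, α=240°
  dir = (cos 240°, sin 240°) = (-0.5000, -0.8660); from cell (1,5)
  next x-line at t=1.6400, next y-line at t=0.3811; Δt_x=2.0000, Δt_y=1.1547
    y: enter (1,4) at t=0.3811
    y: enter (1,3) at t=1.5358
    x: enter (0,3) at t=1.6400 ← occupied
  → r_1 = 1.6400
beam 2: φ=0°, α=330°
  dir = (cos 330°, sin 330°) = (0.8660, -0.5000); from cell (1,5)
  next x-line at t=0.2078, next y-line at t=0.6600; Δt_x=1.1547, Δt_y=2.0000
    x: enter (2,5) at t=0.2078
    y: enter (2,4) at t=0.6600
    x: enter (3,4) at t=1.3625
    x: enter (4,4) at t=2.5172
    y: enter (4,3) at t=2.6600
    x: enter (5,3) at t=3.6719 ← occupied
  → r_2 = 3.6719
beam 3: φ=90°, α=60°
  dir = (cos 60°, sin 60°) = (0.5000, 0.8660); from cell (1,5)
  next x-line at t=0.3600, next y-line at t=0.7736; Δt_x=2.0000, Δt_y=1.1547
    x: enter (2,5) at t=0.3600
    y: enter (2,6) at t=0.7736 ← occupied
  → r_3 = 0.7736

ranges = [1.6400, 3.6719, 0.7736]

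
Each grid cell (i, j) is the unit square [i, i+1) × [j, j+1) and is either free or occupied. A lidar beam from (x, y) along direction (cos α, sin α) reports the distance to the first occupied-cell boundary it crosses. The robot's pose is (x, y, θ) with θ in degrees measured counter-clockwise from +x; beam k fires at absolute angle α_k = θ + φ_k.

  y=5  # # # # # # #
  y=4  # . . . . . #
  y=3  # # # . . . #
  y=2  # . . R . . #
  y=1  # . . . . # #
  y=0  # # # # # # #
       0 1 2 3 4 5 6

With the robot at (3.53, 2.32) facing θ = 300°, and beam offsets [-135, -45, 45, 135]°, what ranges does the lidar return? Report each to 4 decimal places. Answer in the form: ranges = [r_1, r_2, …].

beam 1: φ=-135°, α=165°
  dir = (cos 165°, sin 165°) = (-0.9659, 0.2588); from cell (3,2)
  next x-line at t=0.5487, next y-line at t=2.6273; Δt_x=1.0353, Δt_y=3.8637
    x: enter (2,2) at t=0.5487
    x: enter (1,2) at t=1.5840
    x: enter (0,2) at t=2.6192 ← occupied
  → r_1 = 2.6192
beam 2: φ=-45°, α=255°
  dir = (cos 255°, sin 255°) = (-0.2588, -0.9659); from cell (3,2)
  next x-line at t=2.0478, next y-line at t=0.3313; Δt_x=3.8637, Δt_y=1.0353
    y: enter (3,1) at t=0.3313
    y: enter (3,0) at t=1.3666 ← occupied
  → r_2 = 1.3666
beam 3: φ=45°, α=345°
  dir = (cos 345°, sin 345°) = (0.9659, -0.2588); from cell (3,2)
  next x-line at t=0.4866, next y-line at t=1.2364; Δt_x=1.0353, Δt_y=3.8637
    x: enter (4,2) at t=0.4866
    y: enter (4,1) at t=1.2364
    x: enter (5,1) at t=1.5219 ← occupied
  → r_3 = 1.5219
beam 4: φ=135°, α=75°
  dir = (cos 75°, sin 75°) = (0.2588, 0.9659); from cell (3,2)
  next x-line at t=1.8159, next y-line at t=0.7040; Δt_x=3.8637, Δt_y=1.0353
    y: enter (3,3) at t=0.7040
    y: enter (3,4) at t=1.7393
    x: enter (4,4) at t=1.8159
    y: enter (4,5) at t=2.7745 ← occupied
  → r_4 = 2.7745

ranges = [2.6192, 1.3666, 1.5219, 2.7745]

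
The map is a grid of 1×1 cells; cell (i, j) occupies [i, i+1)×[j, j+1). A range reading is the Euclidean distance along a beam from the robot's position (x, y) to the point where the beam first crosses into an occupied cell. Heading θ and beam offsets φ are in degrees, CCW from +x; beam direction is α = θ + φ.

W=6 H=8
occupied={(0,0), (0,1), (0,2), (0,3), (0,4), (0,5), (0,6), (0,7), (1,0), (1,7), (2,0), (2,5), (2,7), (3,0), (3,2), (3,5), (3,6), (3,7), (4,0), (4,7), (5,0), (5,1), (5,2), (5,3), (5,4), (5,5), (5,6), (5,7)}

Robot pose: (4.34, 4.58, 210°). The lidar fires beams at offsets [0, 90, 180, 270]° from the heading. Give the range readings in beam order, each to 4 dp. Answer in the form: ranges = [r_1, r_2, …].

ranges = [3.8567, 1.3200, 0.7621, 0.6800]

beam 1: φ=0°, α=210°
  d=(-0.8660,-0.5000)  start (4,4)  tX=0.3926 tY=1.1600  stride 1/|dx|=1.1547 1/|dy|=2.0000
    cross x-line → (3,4), t=0.3926
    cross y-line → (3,3), t=1.1600
    cross x-line → (2,3), t=1.5473
    cross x-line → (1,3), t=2.7020
    cross y-line → (1,2), t=3.1600
    cross x-line → (0,2), t=3.8567 (wall)
  → r_1 = 3.8567
beam 2: φ=90°, α=300°
  d=(0.5000,-0.8660)  start (4,4)  tX=1.3200 tY=0.6697  stride 1/|dx|=2.0000 1/|dy|=1.1547
    cross y-line → (4,3), t=0.6697
    cross x-line → (5,3), t=1.3200 (wall)
  → r_2 = 1.3200
beam 3: φ=180°, α=30°
  d=(0.8660,0.5000)  start (4,4)  tX=0.7621 tY=0.8400  stride 1/|dx|=1.1547 1/|dy|=2.0000
    cross x-line → (5,4), t=0.7621 (wall)
  → r_3 = 0.7621
beam 4: φ=270°, α=120°
  d=(-0.5000,0.8660)  start (4,4)  tX=0.6800 tY=0.4850  stride 1/|dx|=2.0000 1/|dy|=1.1547
    cross y-line → (4,5), t=0.4850
    cross x-line → (3,5), t=0.6800 (wall)
  → r_4 = 0.6800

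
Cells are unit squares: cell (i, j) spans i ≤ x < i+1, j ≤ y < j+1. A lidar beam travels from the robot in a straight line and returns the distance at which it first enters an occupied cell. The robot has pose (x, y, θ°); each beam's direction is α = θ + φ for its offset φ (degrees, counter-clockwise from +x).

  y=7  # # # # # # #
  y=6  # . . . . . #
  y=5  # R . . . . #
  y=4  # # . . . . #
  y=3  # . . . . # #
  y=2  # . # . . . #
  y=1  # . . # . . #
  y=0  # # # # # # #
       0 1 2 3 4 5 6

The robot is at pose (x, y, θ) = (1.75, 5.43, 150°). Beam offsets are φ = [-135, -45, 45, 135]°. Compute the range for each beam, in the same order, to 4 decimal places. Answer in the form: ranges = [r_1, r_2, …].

ranges = [4.3999, 1.6254, 0.7765, 0.4452]

beam 1: φ=-135°, α=15°
  cosα=0.9659 sinα=0.2588 | (1,5) | tMaxX 0.2588 tMaxY 2.2023 | tΔX 1.0353 tΔY 3.8637
    t=0.2588 [x] (2,5)
    t=1.2941 [x] (3,5)
    t=2.2023 [y] (3,6)
    t=2.3294 [x] (4,6)
    t=3.3646 [x] (5,6)
    t=4.3999 [x] (6,6) — stop
  → r_1 = 4.3999
beam 2: φ=-45°, α=105°
  cosα=-0.2588 sinα=0.9659 | (1,5) | tMaxX 2.8978 tMaxY 0.5901 | tΔX 3.8637 tΔY 1.0353
    t=0.5901 [y] (1,6)
    t=1.6254 [y] (1,7) — stop
  → r_2 = 1.6254
beam 3: φ=45°, α=195°
  cosα=-0.9659 sinα=-0.2588 | (1,5) | tMaxX 0.7765 tMaxY 1.6614 | tΔX 1.0353 tΔY 3.8637
    t=0.7765 [x] (0,5) — stop
  → r_3 = 0.7765
beam 4: φ=135°, α=285°
  cosα=0.2588 sinα=-0.9659 | (1,5) | tMaxX 0.9659 tMaxY 0.4452 | tΔX 3.8637 tΔY 1.0353
    t=0.4452 [y] (1,4) — stop
  → r_4 = 0.4452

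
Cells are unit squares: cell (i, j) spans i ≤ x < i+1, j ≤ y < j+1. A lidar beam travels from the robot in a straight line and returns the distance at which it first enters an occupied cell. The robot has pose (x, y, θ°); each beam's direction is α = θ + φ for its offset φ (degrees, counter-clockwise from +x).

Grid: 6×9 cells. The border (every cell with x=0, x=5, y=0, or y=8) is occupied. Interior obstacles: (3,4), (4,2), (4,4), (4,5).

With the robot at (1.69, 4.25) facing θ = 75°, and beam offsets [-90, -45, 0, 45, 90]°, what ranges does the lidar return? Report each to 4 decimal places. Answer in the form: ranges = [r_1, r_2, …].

ranges = [3.4268, 2.6674, 3.8823, 1.3800, 0.7143]

beam 1: φ=-90°, α=345°
  direction (0.9659, -0.2588); cell (1,4); t to first gridline: x 0.3209, y 0.9659 (then +1.0353 / +3.8637)
    (2,4) via x @ 0.3209
    (2,3) via y @ 0.9659
    (3,3) via x @ 1.3562
    (4,3) via x @ 2.3915
    (5,3) via x @ 3.4268  # hit
  → r_1 = 3.4268
beam 2: φ=-45°, α=30°
  direction (0.8660, 0.5000); cell (1,4); t to first gridline: x 0.3580, y 1.5000 (then +1.1547 / +2.0000)
    (2,4) via x @ 0.3580
    (2,5) via y @ 1.5000
    (3,5) via x @ 1.5127
    (4,5) via x @ 2.6674  # hit
  → r_2 = 2.6674
beam 3: φ=0°, α=75°
  direction (0.2588, 0.9659); cell (1,4); t to first gridline: x 1.1977, y 0.7765 (then +3.8637 / +1.0353)
    (1,5) via y @ 0.7765
    (2,5) via x @ 1.1977
    (2,6) via y @ 1.8117
    (2,7) via y @ 2.8470
    (2,8) via y @ 3.8823  # hit
  → r_3 = 3.8823
beam 4: φ=45°, α=120°
  direction (-0.5000, 0.8660); cell (1,4); t to first gridline: x 1.3800, y 0.8660 (then +2.0000 / +1.1547)
    (1,5) via y @ 0.8660
    (0,5) via x @ 1.3800  # hit
  → r_4 = 1.3800
beam 5: φ=90°, α=165°
  direction (-0.9659, 0.2588); cell (1,4); t to first gridline: x 0.7143, y 2.8978 (then +1.0353 / +3.8637)
    (0,4) via x @ 0.7143  # hit
  → r_5 = 0.7143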